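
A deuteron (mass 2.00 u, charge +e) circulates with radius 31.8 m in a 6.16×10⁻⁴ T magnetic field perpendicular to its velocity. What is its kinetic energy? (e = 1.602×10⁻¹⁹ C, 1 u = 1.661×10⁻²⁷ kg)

KE ≈ 9250 eV

v = |q|Br/m, then KE = ½mv² = (qBr)²/(2m).
v = (1.602×10⁻¹⁹)(6.16×10⁻⁴)(31.8)/3.322×10⁻²⁷ ≈ 9.446×10⁵ m/s.
KE = ½(3.322×10⁻²⁷)(9.446×10⁵)² ≈ 1.48×10⁻¹⁵ J = 9250 eV.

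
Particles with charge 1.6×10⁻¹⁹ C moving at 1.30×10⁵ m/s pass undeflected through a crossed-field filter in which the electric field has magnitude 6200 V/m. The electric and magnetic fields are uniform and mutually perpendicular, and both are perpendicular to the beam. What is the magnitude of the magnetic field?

B = 0.0477 T

Balance of forces in the selector: qE = qvB ⇒ B = E/v.
B = 6200/1.30×10⁵ = 0.0477 T.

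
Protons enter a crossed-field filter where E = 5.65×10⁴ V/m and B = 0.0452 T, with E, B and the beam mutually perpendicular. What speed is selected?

Straight-line motion ⇒ electric and magnetic forces cancel, so E = vB.
v = E/B = 5.65×10⁴/0.0452 = 1.25×10⁶ m/s.

v = 1.25×10⁶ m/s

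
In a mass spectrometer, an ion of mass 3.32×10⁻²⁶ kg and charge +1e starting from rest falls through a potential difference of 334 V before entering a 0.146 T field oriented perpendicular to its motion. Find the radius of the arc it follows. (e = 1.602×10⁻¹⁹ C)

r ≈ 0.0806 m

Acceleration: |q|V = ½mv² ⇒ v = √(2|q|V/m) = √(2·1.602×10⁻¹⁹·334/3.32×10⁻²⁶) ≈ 5.677×10⁴ m/s.
In the field: r = mv/(|q|B) = (3.32×10⁻²⁶)(5.677×10⁴)/((1.602×10⁻¹⁹)(0.146)) ≈ 0.0806 m.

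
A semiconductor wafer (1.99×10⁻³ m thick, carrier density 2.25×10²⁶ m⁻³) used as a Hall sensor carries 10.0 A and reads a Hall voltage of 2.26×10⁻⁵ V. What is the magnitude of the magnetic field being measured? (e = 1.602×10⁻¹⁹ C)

B ≈ 0.162 T

From V_H = IB/(n e t), B = V_H n e t / I.
B = (2.26×10⁻⁵)(2.25×10²⁶)(1.602×10⁻¹⁹)(1.99×10⁻³)/10.0 ≈ 0.162 T.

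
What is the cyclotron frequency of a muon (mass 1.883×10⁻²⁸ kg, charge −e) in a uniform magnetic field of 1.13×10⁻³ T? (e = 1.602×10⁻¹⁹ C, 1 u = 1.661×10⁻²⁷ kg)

f ≈ 1.53×10⁵ Hz

f = |q|B/(2πm).
f = (1.602×10⁻¹⁹)(1.13×10⁻³)/(2π·1.883×10⁻²⁸) ≈ 1.53×10⁵ Hz.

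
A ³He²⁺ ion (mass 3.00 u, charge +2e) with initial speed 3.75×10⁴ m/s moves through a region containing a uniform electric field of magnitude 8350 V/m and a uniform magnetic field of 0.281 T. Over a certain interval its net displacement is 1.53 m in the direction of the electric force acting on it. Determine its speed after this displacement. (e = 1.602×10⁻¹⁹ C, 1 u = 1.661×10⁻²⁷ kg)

B does no work; ΔKE = |q|E d.
½mv_f² = ½mv₀² + |q|Ed = ½(4.983×10⁻²⁷)(3.75×10⁴)² + (3.204×10⁻¹⁹)(8350)(1.53) ≈ 3.504×10⁻¹⁸ J + 4.093×10⁻¹⁵ J ≈ 4.097×10⁻¹⁵ J.
v_f = √(2·4.097×10⁻¹⁵/4.983×10⁻²⁷) ≈ 1.28×10⁶ m/s.

v_f ≈ 1.28×10⁶ m/s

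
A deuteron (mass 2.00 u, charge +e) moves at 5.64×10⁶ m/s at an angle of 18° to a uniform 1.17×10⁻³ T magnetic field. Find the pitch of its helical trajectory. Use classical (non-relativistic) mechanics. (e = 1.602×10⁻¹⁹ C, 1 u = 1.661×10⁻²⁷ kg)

p ≈ 597 m

v∥ = v cosθ = 5.64×10⁶·cos18° ≈ 5.364×10⁶ m/s.
T = 2πm/(|q|B) = 2π(3.322×10⁻²⁷)/((1.602×10⁻¹⁹)(1.17×10⁻³)) ≈ 1.114×10⁻⁴ s.
pitch = v∥ T = (5.364×10⁶)(1.114×10⁻⁴) ≈ 597 m.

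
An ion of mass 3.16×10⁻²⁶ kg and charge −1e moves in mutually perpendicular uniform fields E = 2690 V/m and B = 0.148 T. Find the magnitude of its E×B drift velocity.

v_d ≈ 1.82×10⁴ m/s

The E×B drift speed is v_d = E/B.
v_d = 2690/0.148 = 1.82×10⁴ m/s.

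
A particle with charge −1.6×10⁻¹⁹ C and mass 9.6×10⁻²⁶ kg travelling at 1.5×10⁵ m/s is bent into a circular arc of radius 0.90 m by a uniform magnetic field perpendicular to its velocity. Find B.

B ≈ 0.10 T

From |q|vB = mv²/r, B = mv/(|q|r).
B = (9.6×10⁻²⁶)(1.5×10⁵)/((1.6×10⁻¹⁹)(0.90)) ≈ 0.10 T.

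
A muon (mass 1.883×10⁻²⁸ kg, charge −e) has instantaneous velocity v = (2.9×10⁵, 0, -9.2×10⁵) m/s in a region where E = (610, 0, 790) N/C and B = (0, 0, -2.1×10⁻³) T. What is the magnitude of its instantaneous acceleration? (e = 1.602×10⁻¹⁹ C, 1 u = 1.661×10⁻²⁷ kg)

|a| ≈ 9.95×10¹¹ m/s²

v×B = (0, 609, 0) N/C.
E + v×B = (610, 609, 790) N/C.
F = q(E + v×B) = (−1.602×10⁻¹⁹ C)·(610, 609, 790) = (-9.77×10⁻¹⁷, -9.76×10⁻¹⁷, -1.27×10⁻¹⁶) N.
|a| = |F|/m = 1.873×10⁻¹⁶/1.883×10⁻²⁸ ≈ 9.95×10¹¹ m/s².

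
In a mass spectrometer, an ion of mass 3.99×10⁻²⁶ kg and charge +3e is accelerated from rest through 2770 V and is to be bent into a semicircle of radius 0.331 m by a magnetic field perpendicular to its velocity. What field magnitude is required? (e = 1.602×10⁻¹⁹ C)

B ≈ 0.0648 T

v = √(2|q|V/m) = √(2·4.806×10⁻¹⁹·2770/3.99×10⁻²⁶) ≈ 2.583×10⁵ m/s.
B = mv/(|q|r) = (3.99×10⁻²⁶)(2.583×10⁵)/((4.806×10⁻¹⁹)(0.331)) ≈ 0.0648 T.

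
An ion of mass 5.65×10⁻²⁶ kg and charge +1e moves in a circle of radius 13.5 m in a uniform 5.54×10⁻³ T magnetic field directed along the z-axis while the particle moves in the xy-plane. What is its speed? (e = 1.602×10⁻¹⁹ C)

From |q|vB = mv²/r, v = |q|Br/m.
v = (1.602×10⁻¹⁹)(5.54×10⁻³)(13.5)/5.65×10⁻²⁶ ≈ 2.12×10⁵ m/s.

v ≈ 2.12×10⁵ m/s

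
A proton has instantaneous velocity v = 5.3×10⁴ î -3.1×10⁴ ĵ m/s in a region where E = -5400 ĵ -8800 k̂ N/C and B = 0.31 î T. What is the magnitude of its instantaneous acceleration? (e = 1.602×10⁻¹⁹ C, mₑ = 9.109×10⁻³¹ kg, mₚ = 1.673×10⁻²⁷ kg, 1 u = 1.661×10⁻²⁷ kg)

|a| ≈ 5.23×10¹¹ m/s²

v×B = (0, 0, 9610) N/C.
E + v×B = (0, -5400, 810) N/C.
F = q(E + v×B) = (1.602×10⁻¹⁹ C)·(0, -5400, 810) = (0, -8.65×10⁻¹⁶, 1.30×10⁻¹⁶) N.
|a| = |F|/m = 8.748×10⁻¹⁶/1.673×10⁻²⁷ ≈ 5.23×10¹¹ m/s².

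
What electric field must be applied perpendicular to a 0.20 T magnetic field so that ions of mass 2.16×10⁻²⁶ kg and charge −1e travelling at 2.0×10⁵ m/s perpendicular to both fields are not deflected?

E = 4.0×10⁴ V/m

For straight-line motion qE = qvB, so E = vB.
E = 2.0×10⁵ × 0.20 = 4.0×10⁴ V/m.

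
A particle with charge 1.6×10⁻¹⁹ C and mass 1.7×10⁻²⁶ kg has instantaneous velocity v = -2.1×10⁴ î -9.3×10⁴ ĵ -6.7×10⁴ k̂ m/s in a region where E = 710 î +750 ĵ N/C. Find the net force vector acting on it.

Only an electric field acts, so F = qE = (1.6×10⁻¹⁹ C)·(710, 750, 0) = (1.14×10⁻¹⁶, 1.20×10⁻¹⁶, 0) N.

F ≈ (1.14×10⁻¹⁶, 1.20×10⁻¹⁶, 0) N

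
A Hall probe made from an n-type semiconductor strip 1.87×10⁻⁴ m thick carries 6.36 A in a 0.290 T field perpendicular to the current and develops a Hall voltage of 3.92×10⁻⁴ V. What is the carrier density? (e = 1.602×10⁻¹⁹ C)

From V_H = IB/(n e t), n = IB/(V_H e t).
n = (6.36)(0.290)/((3.92×10⁻⁴)(1.602×10⁻¹⁹)(1.87×10⁻⁴)) ≈ 1.57×10²⁶ m⁻³.

n ≈ 1.57×10²⁶ m⁻³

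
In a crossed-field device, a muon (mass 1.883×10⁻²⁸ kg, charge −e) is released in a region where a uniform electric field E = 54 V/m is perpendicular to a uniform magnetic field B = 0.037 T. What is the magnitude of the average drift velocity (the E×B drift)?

v_d ≈ 1500 m/s

The E×B drift speed is v_d = E/B.
v_d = 54/0.037 = 1500 m/s.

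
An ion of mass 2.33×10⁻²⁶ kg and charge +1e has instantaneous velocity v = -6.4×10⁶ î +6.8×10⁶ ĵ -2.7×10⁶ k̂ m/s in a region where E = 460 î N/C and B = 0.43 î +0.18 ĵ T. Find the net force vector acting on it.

v×B = (4.86×10⁵, -1.16×10⁶, -4.08×10⁶) N/C.
E + v×B = (4.86×10⁵, -1.16×10⁶, -4.08×10⁶) N/C.
F = q(E + v×B) = (1.602×10⁻¹⁹ C)·(4.86×10⁵, -1.16×10⁶, -4.08×10⁶) = (7.79×10⁻¹⁴, -1.86×10⁻¹³, -6.53×10⁻¹³) N.

F ≈ (7.79×10⁻¹⁴, -1.86×10⁻¹³, -6.53×10⁻¹³) N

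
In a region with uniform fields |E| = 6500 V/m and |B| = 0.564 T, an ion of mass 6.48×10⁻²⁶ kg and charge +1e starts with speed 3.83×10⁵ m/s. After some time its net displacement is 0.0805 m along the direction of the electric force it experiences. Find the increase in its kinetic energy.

The magnetic force is always ⟂ v and does no work; only the electric force changes KE.
ΔKE = F_E · d = |q|E d = (1.602×10⁻¹⁹)(6500)(0.0805) ≈ 8.38×10⁻¹⁷ J.

ΔKE ≈ 8.38×10⁻¹⁷ J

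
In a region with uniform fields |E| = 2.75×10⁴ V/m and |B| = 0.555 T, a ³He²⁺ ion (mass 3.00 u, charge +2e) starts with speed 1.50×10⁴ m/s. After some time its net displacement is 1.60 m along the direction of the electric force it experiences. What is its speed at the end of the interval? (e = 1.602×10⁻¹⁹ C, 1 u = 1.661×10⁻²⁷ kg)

v_f ≈ 2.38×10⁶ m/s

B does no work; ΔKE = |q|E d.
½mv_f² = ½mv₀² + |q|Ed = ½(4.983×10⁻²⁷)(1.50×10⁴)² + (3.204×10⁻¹⁹)(2.75×10⁴)(1.60) ≈ 5.606×10⁻¹⁹ J + 1.410×10⁻¹⁴ J ≈ 1.410×10⁻¹⁴ J.
v_f = √(2·1.410×10⁻¹⁴/4.983×10⁻²⁷) ≈ 2.38×10⁶ m/s.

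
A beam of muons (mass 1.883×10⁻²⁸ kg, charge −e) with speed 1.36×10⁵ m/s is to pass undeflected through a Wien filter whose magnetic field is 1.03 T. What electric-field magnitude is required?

E = 1.40×10⁵ V/m

For straight-line motion qE = qvB, so E = vB.
E = 1.36×10⁵ × 1.03 = 1.40×10⁵ V/m.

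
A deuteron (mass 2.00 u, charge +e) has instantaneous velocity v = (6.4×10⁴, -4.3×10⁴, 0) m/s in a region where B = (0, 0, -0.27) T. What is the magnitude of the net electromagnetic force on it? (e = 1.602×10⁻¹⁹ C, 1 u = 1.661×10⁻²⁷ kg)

v×B = (1.16×10⁴, 1.73×10⁴, 0) N/C.
F = q v×B = (1.602×10⁻¹⁹ C)·(1.16×10⁴, 1.73×10⁴, 0) = (1.86×10⁻¹⁵, 2.77×10⁻¹⁵, 0) N.
|F| = 3.34×10⁻¹⁵ N.

|F| ≈ 3.34×10⁻¹⁵ N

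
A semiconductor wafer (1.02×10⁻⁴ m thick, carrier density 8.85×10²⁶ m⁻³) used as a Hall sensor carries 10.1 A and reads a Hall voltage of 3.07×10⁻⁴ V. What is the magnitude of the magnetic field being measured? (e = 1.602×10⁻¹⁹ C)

From V_H = IB/(n e t), B = V_H n e t / I.
B = (3.07×10⁻⁴)(8.85×10²⁶)(1.602×10⁻¹⁹)(1.02×10⁻⁴)/10.1 ≈ 0.440 T.

B ≈ 0.440 T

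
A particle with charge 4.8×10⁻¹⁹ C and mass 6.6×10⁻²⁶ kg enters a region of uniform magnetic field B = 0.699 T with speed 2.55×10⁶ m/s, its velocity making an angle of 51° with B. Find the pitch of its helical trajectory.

p ≈ 1.98 m

v∥ = v cosθ = 2.55×10⁶·cos51° ≈ 1.605×10⁶ m/s.
T = 2πm/(|q|B) = 2π(6.6×10⁻²⁶)/((4.8×10⁻¹⁹)(0.699)) ≈ 1.236×10⁻⁶ s.
pitch = v∥ T = (1.605×10⁶)(1.236×10⁻⁶) ≈ 1.98 m.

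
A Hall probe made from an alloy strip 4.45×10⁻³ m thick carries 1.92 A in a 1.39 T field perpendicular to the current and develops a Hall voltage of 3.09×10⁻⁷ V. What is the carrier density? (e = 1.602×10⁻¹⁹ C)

From V_H = IB/(n e t), n = IB/(V_H e t).
n = (1.92)(1.39)/((3.09×10⁻⁷)(1.602×10⁻¹⁹)(4.45×10⁻³)) ≈ 1.21×10²⁸ m⁻³.

n ≈ 1.21×10²⁸ m⁻³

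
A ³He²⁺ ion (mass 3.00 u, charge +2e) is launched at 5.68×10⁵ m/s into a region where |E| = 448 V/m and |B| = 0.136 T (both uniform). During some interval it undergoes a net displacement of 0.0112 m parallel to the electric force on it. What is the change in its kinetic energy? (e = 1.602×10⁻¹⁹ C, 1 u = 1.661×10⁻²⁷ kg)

The magnetic force is always ⟂ v and does no work; only the electric force changes KE.
ΔKE = F_E · d = |q|E d = (3.204×10⁻¹⁹)(448)(0.0112) ≈ 1.61×10⁻¹⁸ J.

ΔKE ≈ 1.61×10⁻¹⁸ J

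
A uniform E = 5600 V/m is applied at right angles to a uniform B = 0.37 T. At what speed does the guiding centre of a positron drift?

v_d ≈ 1.5×10⁴ m/s

The steady drift has the magnetic force balancing the electric force, so v_d = E/B.
v_d = 5600/0.37 = 1.5×10⁴ m/s.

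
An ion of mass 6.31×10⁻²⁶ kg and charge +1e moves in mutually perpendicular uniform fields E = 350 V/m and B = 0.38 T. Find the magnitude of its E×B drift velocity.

The E×B drift speed is v_d = E/B.
v_d = 350/0.38 = 920 m/s.

v_d ≈ 920 m/s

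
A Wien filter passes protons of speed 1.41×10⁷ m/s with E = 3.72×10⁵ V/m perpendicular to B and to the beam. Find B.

Balance of forces in the selector: qE = qvB ⇒ B = E/v.
B = 3.72×10⁵/1.41×10⁷ = 0.0264 T.

B = 0.0264 T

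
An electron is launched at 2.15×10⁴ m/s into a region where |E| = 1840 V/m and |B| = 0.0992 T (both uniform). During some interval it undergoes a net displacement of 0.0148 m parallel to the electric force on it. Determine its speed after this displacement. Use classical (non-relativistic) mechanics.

v_f ≈ 3.10×10⁶ m/s

B does no work; ΔKE = |q|E d.
½mv_f² = ½mv₀² + |q|Ed = ½(9.109×10⁻³¹)(2.15×10⁴)² + (1.602×10⁻¹⁹)(1840)(0.0148) ≈ 2.105×10⁻²² J + 4.363×10⁻¹⁸ J ≈ 4.363×10⁻¹⁸ J.
v_f = √(2·4.363×10⁻¹⁸/9.109×10⁻³¹) ≈ 3.10×10⁶ m/s.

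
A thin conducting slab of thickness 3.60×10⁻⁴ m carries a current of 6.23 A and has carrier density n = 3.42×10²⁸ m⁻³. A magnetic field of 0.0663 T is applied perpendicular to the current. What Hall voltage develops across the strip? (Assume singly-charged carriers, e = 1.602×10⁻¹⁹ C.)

V_H ≈ 2.09×10⁻⁷ V

V_H = IB/(n e t).
V_H = (6.23)(0.0663)/((3.42×10²⁸)(1.602×10⁻¹⁹)(3.60×10⁻⁴)) ≈ 2.09×10⁻⁷ V.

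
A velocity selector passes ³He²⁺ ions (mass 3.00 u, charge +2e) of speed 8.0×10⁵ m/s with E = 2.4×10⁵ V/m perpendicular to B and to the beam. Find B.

B = 0.30 T

Balance of forces in the selector: qE = qvB ⇒ B = E/v.
B = 2.4×10⁵/8.0×10⁵ = 0.30 T.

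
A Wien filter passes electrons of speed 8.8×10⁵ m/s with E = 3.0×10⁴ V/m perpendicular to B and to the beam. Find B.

B = 0.034 T

Balance of forces in the selector: qE = qvB ⇒ B = E/v.
B = 3.0×10⁴/8.8×10⁵ = 0.034 T.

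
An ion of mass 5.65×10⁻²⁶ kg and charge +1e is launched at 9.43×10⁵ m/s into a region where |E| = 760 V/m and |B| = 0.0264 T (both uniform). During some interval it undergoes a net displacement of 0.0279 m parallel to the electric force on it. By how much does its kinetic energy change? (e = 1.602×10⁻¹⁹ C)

The magnetic force is always ⟂ v and does no work; only the electric force changes KE.
ΔKE = F_E · d = |q|E d = (1.602×10⁻¹⁹)(760)(0.0279) ≈ 3.40×10⁻¹⁸ J.

ΔKE ≈ 3.40×10⁻¹⁸ J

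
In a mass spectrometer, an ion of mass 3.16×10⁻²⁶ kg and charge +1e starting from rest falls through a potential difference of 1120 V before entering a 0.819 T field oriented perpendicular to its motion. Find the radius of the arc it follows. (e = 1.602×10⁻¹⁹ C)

Acceleration: |q|V = ½mv² ⇒ v = √(2|q|V/m) = √(2·1.602×10⁻¹⁹·1120/3.16×10⁻²⁶) ≈ 1.066×10⁵ m/s.
In the field: r = mv/(|q|B) = (3.16×10⁻²⁶)(1.066×10⁵)/((1.602×10⁻¹⁹)(0.819)) ≈ 0.0257 m.

r ≈ 0.0257 m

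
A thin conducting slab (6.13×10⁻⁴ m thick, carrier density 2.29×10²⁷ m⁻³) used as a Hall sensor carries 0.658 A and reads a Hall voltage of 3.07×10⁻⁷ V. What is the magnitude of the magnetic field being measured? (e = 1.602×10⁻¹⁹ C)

From V_H = IB/(n e t), B = V_H n e t / I.
B = (3.07×10⁻⁷)(2.29×10²⁷)(1.602×10⁻¹⁹)(6.13×10⁻⁴)/0.658 ≈ 0.105 T.

B ≈ 0.105 T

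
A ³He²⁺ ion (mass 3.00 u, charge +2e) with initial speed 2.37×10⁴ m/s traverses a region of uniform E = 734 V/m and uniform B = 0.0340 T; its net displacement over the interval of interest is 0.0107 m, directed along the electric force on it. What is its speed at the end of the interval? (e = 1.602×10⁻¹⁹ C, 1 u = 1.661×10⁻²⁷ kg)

B does no work; ΔKE = |q|E d.
½mv_f² = ½mv₀² + |q|Ed = ½(4.983×10⁻²⁷)(2.37×10⁴)² + (3.204×10⁻¹⁹)(734)(0.0107) ≈ 1.399×10⁻¹⁸ J + 2.516×10⁻¹⁸ J ≈ 3.916×10⁻¹⁸ J.
v_f = √(2·3.916×10⁻¹⁸/4.983×10⁻²⁷) ≈ 3.96×10⁴ m/s.

v_f ≈ 3.96×10⁴ m/s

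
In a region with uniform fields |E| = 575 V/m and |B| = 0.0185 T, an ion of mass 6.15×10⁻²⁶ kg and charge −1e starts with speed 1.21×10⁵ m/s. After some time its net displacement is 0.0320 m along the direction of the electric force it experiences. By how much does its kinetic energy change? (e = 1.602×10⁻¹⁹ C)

The magnetic force is always ⟂ v and does no work; only the electric force changes KE.
ΔKE = F_E · d = |q|E d = (1.602×10⁻¹⁹)(575)(0.0320) ≈ 2.95×10⁻¹⁸ J.

ΔKE ≈ 2.95×10⁻¹⁸ J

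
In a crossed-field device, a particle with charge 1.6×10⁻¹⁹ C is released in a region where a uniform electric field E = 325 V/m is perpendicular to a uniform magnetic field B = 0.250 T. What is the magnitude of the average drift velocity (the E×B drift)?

The steady drift has the magnetic force balancing the electric force, so v_d = E/B.
v_d = 325/0.250 = 1300 m/s.

v_d ≈ 1300 m/s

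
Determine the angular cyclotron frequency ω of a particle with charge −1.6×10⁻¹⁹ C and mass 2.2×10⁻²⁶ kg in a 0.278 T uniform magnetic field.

ω ≈ 2.02×10⁶ rad/s

ω = |q|B/m.
ω = (1.6×10⁻¹⁹)(0.278)/2.2×10⁻²⁶ ≈ 2.02×10⁶ rad/s.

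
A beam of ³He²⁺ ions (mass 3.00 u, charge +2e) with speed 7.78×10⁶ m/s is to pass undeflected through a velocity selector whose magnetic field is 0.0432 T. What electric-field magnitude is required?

For straight-line motion qE = qvB, so E = vB.
E = 7.78×10⁶ × 0.0432 = 3.36×10⁵ V/m.

E = 3.36×10⁵ V/m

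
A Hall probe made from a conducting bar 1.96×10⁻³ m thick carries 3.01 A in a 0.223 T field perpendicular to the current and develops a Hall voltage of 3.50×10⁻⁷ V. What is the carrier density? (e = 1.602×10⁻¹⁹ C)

n ≈ 6.11×10²⁷ m⁻³

From V_H = IB/(n e t), n = IB/(V_H e t).
n = (3.01)(0.223)/((3.50×10⁻⁷)(1.602×10⁻¹⁹)(1.96×10⁻³)) ≈ 6.11×10²⁷ m⁻³.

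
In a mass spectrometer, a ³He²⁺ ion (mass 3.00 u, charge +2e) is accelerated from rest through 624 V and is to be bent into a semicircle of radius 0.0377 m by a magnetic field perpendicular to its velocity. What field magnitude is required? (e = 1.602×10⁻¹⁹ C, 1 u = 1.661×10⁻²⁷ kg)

v = √(2|q|V/m) = √(2·3.204×10⁻¹⁹·624/4.983×10⁻²⁷) ≈ 2.833×10⁵ m/s.
B = mv/(|q|r) = (4.983×10⁻²⁷)(2.833×10⁵)/((3.204×10⁻¹⁹)(0.0377)) ≈ 0.117 T.

B ≈ 0.117 T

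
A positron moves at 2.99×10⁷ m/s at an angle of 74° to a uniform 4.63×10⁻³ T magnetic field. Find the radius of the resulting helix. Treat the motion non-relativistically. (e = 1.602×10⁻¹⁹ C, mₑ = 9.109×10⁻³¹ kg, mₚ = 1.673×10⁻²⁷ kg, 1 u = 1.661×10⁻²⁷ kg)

r ≈ 0.0353 m

v⊥ = v sinθ = 2.99×10⁷·sin74° ≈ 2.874×10⁷ m/s.
r = m v⊥/(|q|B) = (9.109×10⁻³¹)(2.874×10⁷)/((1.602×10⁻¹⁹)(4.63×10⁻³)) ≈ 0.0353 m.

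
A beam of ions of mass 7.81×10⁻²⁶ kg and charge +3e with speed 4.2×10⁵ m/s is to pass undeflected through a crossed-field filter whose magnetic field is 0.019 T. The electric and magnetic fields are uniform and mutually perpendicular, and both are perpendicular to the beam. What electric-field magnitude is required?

For straight-line motion qE = qvB, so E = vB.
E = 4.2×10⁵ × 0.019 = 8000 V/m.

E = 8000 V/m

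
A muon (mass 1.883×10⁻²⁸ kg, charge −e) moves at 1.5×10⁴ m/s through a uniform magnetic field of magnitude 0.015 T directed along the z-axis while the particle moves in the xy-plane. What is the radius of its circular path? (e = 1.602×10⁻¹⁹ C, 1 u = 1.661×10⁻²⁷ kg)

The magnetic force provides the centripetal force: |q|vB = mv²/r.
r = mv/(|q|B) = (1.883×10⁻²⁸)(1.5×10⁴)/((1.602×10⁻¹⁹)(0.015)) ≈ 1.2×10⁻³ m.

r ≈ 1.2×10⁻³ m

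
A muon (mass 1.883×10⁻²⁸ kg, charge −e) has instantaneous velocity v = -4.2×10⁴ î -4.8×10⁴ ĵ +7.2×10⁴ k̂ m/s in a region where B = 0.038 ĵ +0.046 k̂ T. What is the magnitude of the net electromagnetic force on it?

v×B = (-4940, 1930, -1600) N/C.
F = q v×B = (−1.602×10⁻¹⁹ C)·(-4940, 1930, -1600) = (7.92×10⁻¹⁶, -3.10×10⁻¹⁶, 2.56×10⁻¹⁶) N.
|F| = 8.88×10⁻¹⁶ N.

|F| ≈ 8.88×10⁻¹⁶ N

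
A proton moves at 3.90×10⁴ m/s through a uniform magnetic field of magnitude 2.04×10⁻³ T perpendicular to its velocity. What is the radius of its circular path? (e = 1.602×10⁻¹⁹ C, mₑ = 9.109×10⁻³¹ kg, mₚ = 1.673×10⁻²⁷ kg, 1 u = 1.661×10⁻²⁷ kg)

The magnetic force provides the centripetal force: |q|vB = mv²/r.
r = mv/(|q|B) = (1.673×10⁻²⁷)(3.90×10⁴)/((1.602×10⁻¹⁹)(2.04×10⁻³)) ≈ 0.200 m.

r ≈ 0.200 m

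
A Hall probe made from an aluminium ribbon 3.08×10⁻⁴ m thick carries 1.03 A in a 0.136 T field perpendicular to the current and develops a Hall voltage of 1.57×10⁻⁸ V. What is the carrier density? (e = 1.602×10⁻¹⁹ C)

n ≈ 1.81×10²⁹ m⁻³

From V_H = IB/(n e t), n = IB/(V_H e t).
n = (1.03)(0.136)/((1.57×10⁻⁸)(1.602×10⁻¹⁹)(3.08×10⁻⁴)) ≈ 1.81×10²⁹ m⁻³.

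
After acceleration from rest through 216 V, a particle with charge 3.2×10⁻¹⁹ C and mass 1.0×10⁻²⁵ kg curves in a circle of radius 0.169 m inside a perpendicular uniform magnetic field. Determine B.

v = √(2|q|V/m) = √(2·3.2×10⁻¹⁹·216/1.0×10⁻²⁵) ≈ 3.718×10⁴ m/s.
B = mv/(|q|r) = (1.0×10⁻²⁵)(3.718×10⁴)/((3.2×10⁻¹⁹)(0.169)) ≈ 0.0688 T.

B ≈ 0.0688 T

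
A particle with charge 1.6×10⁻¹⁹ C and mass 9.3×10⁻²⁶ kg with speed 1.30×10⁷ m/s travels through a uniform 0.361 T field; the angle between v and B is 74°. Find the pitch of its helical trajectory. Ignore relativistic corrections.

p ≈ 36.3 m

v∥ = v cosθ = 1.30×10⁷·cos74° ≈ 3.583×10⁶ m/s.
T = 2πm/(|q|B) = 2π(9.3×10⁻²⁶)/((1.6×10⁻¹⁹)(0.361)) ≈ 1.012×10⁻⁵ s.
pitch = v∥ T = (3.583×10⁶)(1.012×10⁻⁵) ≈ 36.3 m.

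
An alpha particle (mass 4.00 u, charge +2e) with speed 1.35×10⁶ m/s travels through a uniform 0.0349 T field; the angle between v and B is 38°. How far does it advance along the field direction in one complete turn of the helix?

p ≈ 3.97 m

v∥ = v cosθ = 1.35×10⁶·cos38° ≈ 1.064×10⁶ m/s.
T = 2πm/(|q|B) = 2π(6.644×10⁻²⁷)/((3.204×10⁻¹⁹)(0.0349)) ≈ 3.733×10⁻⁶ s.
pitch = v∥ T = (1.064×10⁶)(3.733×10⁻⁶) ≈ 3.97 m.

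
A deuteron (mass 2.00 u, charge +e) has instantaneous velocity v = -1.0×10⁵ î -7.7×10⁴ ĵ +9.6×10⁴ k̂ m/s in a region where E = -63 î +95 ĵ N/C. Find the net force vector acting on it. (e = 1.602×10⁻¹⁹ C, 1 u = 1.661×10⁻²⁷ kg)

F ≈ (-1.01×10⁻¹⁷, 1.52×10⁻¹⁷, 0) N

Only an electric field acts, so F = qE = (1.602×10⁻¹⁹ C)·(-63.0, 95.0, 0) = (-1.01×10⁻¹⁷, 1.52×10⁻¹⁷, 0) N.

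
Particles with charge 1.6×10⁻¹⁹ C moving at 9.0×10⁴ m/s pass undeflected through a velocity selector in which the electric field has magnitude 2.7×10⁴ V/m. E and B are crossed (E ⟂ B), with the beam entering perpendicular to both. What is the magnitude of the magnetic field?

B = 0.30 T

Balance of forces in the selector: qE = qvB ⇒ B = E/v.
B = 2.7×10⁴/9.0×10⁴ = 0.30 T.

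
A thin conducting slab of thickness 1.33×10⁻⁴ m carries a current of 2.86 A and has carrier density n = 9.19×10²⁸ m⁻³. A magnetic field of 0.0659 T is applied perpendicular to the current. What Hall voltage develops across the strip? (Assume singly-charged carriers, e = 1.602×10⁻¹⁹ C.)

V_H = IB/(n e t).
V_H = (2.86)(0.0659)/((9.19×10²⁸)(1.602×10⁻¹⁹)(1.33×10⁻⁴)) ≈ 9.63×10⁻⁸ V.

V_H ≈ 9.63×10⁻⁸ V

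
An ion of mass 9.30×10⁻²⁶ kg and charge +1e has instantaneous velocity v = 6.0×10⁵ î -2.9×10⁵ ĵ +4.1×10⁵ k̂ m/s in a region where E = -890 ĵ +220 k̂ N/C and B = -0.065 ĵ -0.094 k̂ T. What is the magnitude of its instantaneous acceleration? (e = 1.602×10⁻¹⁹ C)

v×B = (5.39×10⁴, 5.64×10⁴, -3.90×10⁴) N/C.
E + v×B = (5.39×10⁴, 5.55×10⁴, -3.88×10⁴) N/C.
F = q(E + v×B) = (1.602×10⁻¹⁹ C)·(5.39×10⁴, 5.55×10⁴, -3.88×10⁴) = (8.64×10⁻¹⁵, 8.89×10⁻¹⁵, -6.21×10⁻¹⁵) N.
|a| = |F|/m = 1.387×10⁻¹⁴/9.30×10⁻²⁶ ≈ 1.49×10¹¹ m/s².

|a| ≈ 1.49×10¹¹ m/s²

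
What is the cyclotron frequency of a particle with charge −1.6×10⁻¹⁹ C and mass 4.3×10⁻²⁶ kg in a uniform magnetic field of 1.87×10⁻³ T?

f ≈ 1110 Hz

f = |q|B/(2πm).
f = (1.6×10⁻¹⁹)(1.87×10⁻³)/(2π·4.3×10⁻²⁶) ≈ 1110 Hz.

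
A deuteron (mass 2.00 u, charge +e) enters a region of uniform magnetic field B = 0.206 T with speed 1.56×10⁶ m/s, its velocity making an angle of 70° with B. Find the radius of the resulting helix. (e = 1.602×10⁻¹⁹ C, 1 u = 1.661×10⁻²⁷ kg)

r ≈ 0.148 m

v⊥ = v sinθ = 1.56×10⁶·sin70° ≈ 1.466×10⁶ m/s.
r = m v⊥/(|q|B) = (3.322×10⁻²⁷)(1.466×10⁶)/((1.602×10⁻¹⁹)(0.206)) ≈ 0.148 m.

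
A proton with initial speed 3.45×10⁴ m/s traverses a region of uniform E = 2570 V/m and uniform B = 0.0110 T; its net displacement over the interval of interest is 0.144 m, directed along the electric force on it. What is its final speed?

v_f ≈ 2.68×10⁵ m/s

B does no work; ΔKE = |q|E d.
½mv_f² = ½mv₀² + |q|Ed = ½(1.673×10⁻²⁷)(3.45×10⁴)² + (1.602×10⁻¹⁹)(2570)(0.144) ≈ 9.956×10⁻¹⁹ J + 5.929×10⁻¹⁷ J ≈ 6.028×10⁻¹⁷ J.
v_f = √(2·6.028×10⁻¹⁷/1.673×10⁻²⁷) ≈ 2.68×10⁵ m/s.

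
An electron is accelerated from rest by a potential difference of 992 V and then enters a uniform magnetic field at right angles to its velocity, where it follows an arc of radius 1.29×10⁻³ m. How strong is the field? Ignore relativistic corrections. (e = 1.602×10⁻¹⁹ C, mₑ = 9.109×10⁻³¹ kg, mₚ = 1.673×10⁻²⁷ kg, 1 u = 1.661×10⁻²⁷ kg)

v = √(2|q|V/m) = √(2·1.602×10⁻¹⁹·992/9.109×10⁻³¹) ≈ 1.868×10⁷ m/s.
B = mv/(|q|r) = (9.109×10⁻³¹)(1.868×10⁷)/((1.602×10⁻¹⁹)(1.29×10⁻³)) ≈ 0.0823 T.

B ≈ 0.0823 T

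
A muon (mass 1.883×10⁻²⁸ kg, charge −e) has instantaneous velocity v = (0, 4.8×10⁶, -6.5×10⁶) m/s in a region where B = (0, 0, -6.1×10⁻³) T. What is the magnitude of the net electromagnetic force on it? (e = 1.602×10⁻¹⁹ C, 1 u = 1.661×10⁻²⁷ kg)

v×B = (-2.93×10⁴, 0, 0) N/C.
F = q v×B = (−1.602×10⁻¹⁹ C)·(-2.93×10⁴, 0, 0) = (4.69×10⁻¹⁵, 0, 0) N.
|F| = 4.69×10⁻¹⁵ N.

|F| ≈ 4.69×10⁻¹⁵ N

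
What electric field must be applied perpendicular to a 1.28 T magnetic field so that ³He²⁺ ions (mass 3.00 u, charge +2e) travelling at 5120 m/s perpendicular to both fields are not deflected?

For straight-line motion qE = qvB, so E = vB.
E = 5120 × 1.28 = 6550 V/m.

E = 6550 V/m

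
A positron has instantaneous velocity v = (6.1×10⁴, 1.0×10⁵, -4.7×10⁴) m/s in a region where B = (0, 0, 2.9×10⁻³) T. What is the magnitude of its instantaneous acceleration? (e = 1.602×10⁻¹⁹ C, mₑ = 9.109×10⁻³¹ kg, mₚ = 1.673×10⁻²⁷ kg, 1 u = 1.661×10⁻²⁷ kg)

|a| ≈ 5.97×10¹³ m/s²

v×B = (290, -177, 0) N/C.
F = q v×B = (1.602×10⁻¹⁹ C)·(290, -177, 0) = (4.65×10⁻¹⁷, -2.83×10⁻¹⁷, 0) N.
|a| = |F|/m = 5.442×10⁻¹⁷/9.109×10⁻³¹ ≈ 5.97×10¹³ m/s².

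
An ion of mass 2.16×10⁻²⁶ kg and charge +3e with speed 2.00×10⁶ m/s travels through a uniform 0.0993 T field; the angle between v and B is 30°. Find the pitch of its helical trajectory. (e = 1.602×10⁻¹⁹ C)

v∥ = v cosθ = 2.00×10⁶·cos30° ≈ 1.732×10⁶ m/s.
T = 2πm/(|q|B) = 2π(2.16×10⁻²⁶)/((4.806×10⁻¹⁹)(0.0993)) ≈ 2.844×10⁻⁶ s.
pitch = v∥ T = (1.732×10⁶)(2.844×10⁻⁶) ≈ 4.93 m.

p ≈ 4.93 m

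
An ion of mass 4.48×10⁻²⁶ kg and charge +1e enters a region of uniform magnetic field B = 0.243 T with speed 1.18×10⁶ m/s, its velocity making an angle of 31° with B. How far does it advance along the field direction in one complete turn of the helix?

v∥ = v cosθ = 1.18×10⁶·cos31° ≈ 1.011×10⁶ m/s.
T = 2πm/(|q|B) = 2π(4.48×10⁻²⁶)/((1.602×10⁻¹⁹)(0.243)) ≈ 7.231×10⁻⁶ s.
pitch = v∥ T = (1.011×10⁶)(7.231×10⁻⁶) ≈ 7.31 m.

p ≈ 7.31 m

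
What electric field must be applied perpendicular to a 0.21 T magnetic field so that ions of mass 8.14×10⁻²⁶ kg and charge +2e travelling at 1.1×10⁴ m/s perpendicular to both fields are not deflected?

For straight-line motion qE = qvB, so E = vB.
E = 1.1×10⁴ × 0.21 = 2300 V/m.

E = 2300 V/m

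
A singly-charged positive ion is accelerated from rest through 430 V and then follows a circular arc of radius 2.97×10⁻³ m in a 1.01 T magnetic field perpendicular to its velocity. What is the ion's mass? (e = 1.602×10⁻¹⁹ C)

Combine |q|V = ½mv² and r = mv/(|q|B): eliminate v to get m = qB²r²/(2V).
m = (1.602×10⁻¹⁹)(1.01)²(2.97×10⁻³)²/(2·430) ≈ 1.68×10⁻²⁷ kg.

m ≈ 1.68×10⁻²⁷ kg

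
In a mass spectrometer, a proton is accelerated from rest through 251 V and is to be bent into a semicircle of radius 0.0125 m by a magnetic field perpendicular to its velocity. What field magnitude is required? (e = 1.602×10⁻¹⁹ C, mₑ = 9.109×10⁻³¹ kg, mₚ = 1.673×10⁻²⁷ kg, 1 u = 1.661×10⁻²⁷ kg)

v = √(2|q|V/m) = √(2·1.602×10⁻¹⁹·251/1.673×10⁻²⁷) ≈ 2.192×10⁵ m/s.
B = mv/(|q|r) = (1.673×10⁻²⁷)(2.192×10⁵)/((1.602×10⁻¹⁹)(0.0125)) ≈ 0.183 T.

B ≈ 0.183 T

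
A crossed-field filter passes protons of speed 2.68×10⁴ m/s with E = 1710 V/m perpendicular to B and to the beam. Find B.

Balance of forces in the selector: qE = qvB ⇒ B = E/v.
B = 1710/2.68×10⁴ = 0.0638 T.

B = 0.0638 T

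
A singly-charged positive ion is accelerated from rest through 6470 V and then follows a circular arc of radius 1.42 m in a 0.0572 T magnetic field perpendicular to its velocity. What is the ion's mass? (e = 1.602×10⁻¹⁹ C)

Combine |q|V = ½mv² and r = mv/(|q|B): eliminate v to get m = qB²r²/(2V).
m = (1.602×10⁻¹⁹)(0.0572)²(1.42)²/(2·6470) ≈ 8.17×10⁻²⁶ kg.

m ≈ 8.17×10⁻²⁶ kg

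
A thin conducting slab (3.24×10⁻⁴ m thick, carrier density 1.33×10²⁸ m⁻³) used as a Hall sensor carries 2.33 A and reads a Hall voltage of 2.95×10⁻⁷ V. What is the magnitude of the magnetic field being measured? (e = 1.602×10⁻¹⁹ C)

From V_H = IB/(n e t), B = V_H n e t / I.
B = (2.95×10⁻⁷)(1.33×10²⁸)(1.602×10⁻¹⁹)(3.24×10⁻⁴)/2.33 ≈ 0.0874 T.

B ≈ 0.0874 T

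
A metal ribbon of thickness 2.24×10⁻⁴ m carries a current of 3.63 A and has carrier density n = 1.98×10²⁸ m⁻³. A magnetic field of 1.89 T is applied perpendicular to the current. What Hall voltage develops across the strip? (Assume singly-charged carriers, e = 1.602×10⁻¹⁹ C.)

V_H ≈ 9.66×10⁻⁶ V

V_H = IB/(n e t).
V_H = (3.63)(1.89)/((1.98×10²⁸)(1.602×10⁻¹⁹)(2.24×10⁻⁴)) ≈ 9.66×10⁻⁶ V.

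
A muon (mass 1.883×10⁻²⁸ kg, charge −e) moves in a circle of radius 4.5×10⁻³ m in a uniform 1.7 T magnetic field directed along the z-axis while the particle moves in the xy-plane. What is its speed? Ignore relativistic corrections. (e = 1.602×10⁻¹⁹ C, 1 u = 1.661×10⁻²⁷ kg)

From |q|vB = mv²/r, v = |q|Br/m.
v = (1.602×10⁻¹⁹)(1.7)(4.5×10⁻³)/1.883×10⁻²⁸ ≈ 6.5×10⁶ m/s.

v ≈ 6.5×10⁶ m/s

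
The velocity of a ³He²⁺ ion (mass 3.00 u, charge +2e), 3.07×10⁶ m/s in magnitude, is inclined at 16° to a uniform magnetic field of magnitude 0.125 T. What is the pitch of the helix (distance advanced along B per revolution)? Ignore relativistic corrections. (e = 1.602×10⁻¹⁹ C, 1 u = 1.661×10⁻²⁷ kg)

p ≈ 2.31 m

v∥ = v cosθ = 3.07×10⁶·cos16° ≈ 2.951×10⁶ m/s.
T = 2πm/(|q|B) = 2π(4.983×10⁻²⁷)/((3.204×10⁻¹⁹)(0.125)) ≈ 7.818×10⁻⁷ s.
pitch = v∥ T = (2.951×10⁶)(7.818×10⁻⁷) ≈ 2.31 m.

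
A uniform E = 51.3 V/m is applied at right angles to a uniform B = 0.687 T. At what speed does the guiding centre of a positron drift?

v_d ≈ 74.7 m/s

In crossed fields the guiding centre drifts at v_d = |E×B|/B² = E/B, independent of charge and mass.
v_d = 51.3/0.687 = 74.7 m/s.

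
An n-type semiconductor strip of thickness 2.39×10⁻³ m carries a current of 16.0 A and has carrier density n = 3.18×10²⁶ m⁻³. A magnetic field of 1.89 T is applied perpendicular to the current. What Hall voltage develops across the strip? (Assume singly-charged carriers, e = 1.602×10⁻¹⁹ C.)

V_H ≈ 2.48×10⁻⁴ V

V_H = IB/(n e t).
V_H = (16.0)(1.89)/((3.18×10²⁶)(1.602×10⁻¹⁹)(2.39×10⁻³)) ≈ 2.48×10⁻⁴ V.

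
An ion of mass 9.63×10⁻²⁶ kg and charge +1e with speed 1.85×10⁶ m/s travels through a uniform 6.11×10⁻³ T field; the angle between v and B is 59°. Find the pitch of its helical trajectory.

p ≈ 589 m

v∥ = v cosθ = 1.85×10⁶·cos59° ≈ 9.528×10⁵ m/s.
T = 2πm/(|q|B) = 2π(9.63×10⁻²⁶)/((1.602×10⁻¹⁹)(6.11×10⁻³)) ≈ 6.182×10⁻⁴ s.
pitch = v∥ T = (9.528×10⁵)(6.182×10⁻⁴) ≈ 589 m.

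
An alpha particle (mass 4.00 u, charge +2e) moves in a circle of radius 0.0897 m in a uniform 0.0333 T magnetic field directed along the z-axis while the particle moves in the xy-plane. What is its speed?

From |q|vB = mv²/r, v = |q|Br/m.
v = (3.204×10⁻¹⁹)(0.0333)(0.0897)/6.644×10⁻²⁷ ≈ 1.44×10⁵ m/s.

v ≈ 1.44×10⁵ m/s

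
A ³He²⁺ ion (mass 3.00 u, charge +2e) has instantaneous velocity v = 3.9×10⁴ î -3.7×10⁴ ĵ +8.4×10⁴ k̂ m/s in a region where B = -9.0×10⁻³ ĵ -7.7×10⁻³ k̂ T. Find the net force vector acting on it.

v×B = (1040, 300, -351) N/C.
F = q v×B = (3.204×10⁻¹⁹ C)·(1040, 300, -351) = (3.34×10⁻¹⁶, 9.62×10⁻¹⁷, -1.12×10⁻¹⁶) N.

F ≈ (3.34×10⁻¹⁶, 9.62×10⁻¹⁷, -1.12×10⁻¹⁶) N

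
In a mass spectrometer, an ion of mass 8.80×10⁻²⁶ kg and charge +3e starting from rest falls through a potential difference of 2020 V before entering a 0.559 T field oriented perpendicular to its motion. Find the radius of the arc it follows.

r ≈ 0.0487 m

Acceleration: |q|V = ½mv² ⇒ v = √(2|q|V/m) = √(2·4.806×10⁻¹⁹·2020/8.80×10⁻²⁶) ≈ 1.485×10⁵ m/s.
In the field: r = mv/(|q|B) = (8.80×10⁻²⁶)(1.485×10⁵)/((4.806×10⁻¹⁹)(0.559)) ≈ 0.0487 m.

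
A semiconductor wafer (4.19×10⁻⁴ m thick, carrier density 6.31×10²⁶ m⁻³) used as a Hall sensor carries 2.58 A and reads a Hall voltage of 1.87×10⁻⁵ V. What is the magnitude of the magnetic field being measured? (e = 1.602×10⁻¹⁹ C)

From V_H = IB/(n e t), B = V_H n e t / I.
B = (1.87×10⁻⁵)(6.31×10²⁶)(1.602×10⁻¹⁹)(4.19×10⁻⁴)/2.58 ≈ 0.307 T.

B ≈ 0.307 T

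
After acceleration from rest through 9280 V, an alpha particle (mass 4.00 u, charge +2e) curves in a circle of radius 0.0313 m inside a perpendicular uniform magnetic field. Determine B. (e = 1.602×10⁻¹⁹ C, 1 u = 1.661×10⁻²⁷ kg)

B ≈ 0.627 T

v = √(2|q|V/m) = √(2·3.204×10⁻¹⁹·9280/6.644×10⁻²⁷) ≈ 9.461×10⁵ m/s.
B = mv/(|q|r) = (6.644×10⁻²⁷)(9.461×10⁵)/((3.204×10⁻¹⁹)(0.0313)) ≈ 0.627 T.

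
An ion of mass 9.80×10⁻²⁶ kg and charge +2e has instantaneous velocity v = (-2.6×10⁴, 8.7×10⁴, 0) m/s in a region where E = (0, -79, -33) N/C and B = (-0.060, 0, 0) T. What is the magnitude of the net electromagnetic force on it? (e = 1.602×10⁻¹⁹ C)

|F| ≈ 1.66×10⁻¹⁵ N

v×B = (0, 0, 5220) N/C.
E + v×B = (0, -79.0, 5190) N/C.
F = q(E + v×B) = (3.204×10⁻¹⁹ C)·(0, -79.0, 5190) = (0, -2.53×10⁻¹⁷, 1.66×10⁻¹⁵) N.
|F| = 1.66×10⁻¹⁵ N.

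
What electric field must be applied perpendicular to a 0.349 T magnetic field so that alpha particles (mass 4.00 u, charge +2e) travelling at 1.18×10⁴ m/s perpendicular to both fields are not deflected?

For straight-line motion qE = qvB, so E = vB.
E = 1.18×10⁴ × 0.349 = 4120 V/m.

E = 4120 V/m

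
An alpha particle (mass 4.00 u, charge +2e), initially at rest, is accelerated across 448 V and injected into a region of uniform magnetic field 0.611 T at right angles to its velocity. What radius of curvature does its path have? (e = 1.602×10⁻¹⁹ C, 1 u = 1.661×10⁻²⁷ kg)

r ≈ 7.05×10⁻³ m

Acceleration: |q|V = ½mv² ⇒ v = √(2|q|V/m) = √(2·3.204×10⁻¹⁹·448/6.644×10⁻²⁷) ≈ 2.079×10⁵ m/s.
In the field: r = mv/(|q|B) = (6.644×10⁻²⁷)(2.079×10⁵)/((3.204×10⁻¹⁹)(0.611)) ≈ 7.05×10⁻³ m.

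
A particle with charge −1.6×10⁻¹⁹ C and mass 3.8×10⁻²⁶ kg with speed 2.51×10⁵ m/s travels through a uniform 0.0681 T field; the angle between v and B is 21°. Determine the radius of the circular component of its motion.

r ≈ 0.314 m

v⊥ = v sinθ = 2.51×10⁵·sin21° ≈ 8.995×10⁴ m/s.
r = m v⊥/(|q|B) = (3.8×10⁻²⁶)(8.995×10⁴)/((1.6×10⁻¹⁹)(0.0681)) ≈ 0.314 m.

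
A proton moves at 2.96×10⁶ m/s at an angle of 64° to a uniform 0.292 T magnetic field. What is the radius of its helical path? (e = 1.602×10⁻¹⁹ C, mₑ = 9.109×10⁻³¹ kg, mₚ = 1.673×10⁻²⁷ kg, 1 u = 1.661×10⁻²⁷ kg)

r ≈ 0.0951 m

v⊥ = v sinθ = 2.96×10⁶·sin64° ≈ 2.660×10⁶ m/s.
r = m v⊥/(|q|B) = (1.673×10⁻²⁷)(2.660×10⁶)/((1.602×10⁻¹⁹)(0.292)) ≈ 0.0951 m.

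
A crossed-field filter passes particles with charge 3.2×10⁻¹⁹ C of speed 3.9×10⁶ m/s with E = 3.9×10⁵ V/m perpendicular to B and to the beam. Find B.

B = 0.10 T

Balance of forces in the selector: qE = qvB ⇒ B = E/v.
B = 3.9×10⁵/3.9×10⁶ = 0.10 T.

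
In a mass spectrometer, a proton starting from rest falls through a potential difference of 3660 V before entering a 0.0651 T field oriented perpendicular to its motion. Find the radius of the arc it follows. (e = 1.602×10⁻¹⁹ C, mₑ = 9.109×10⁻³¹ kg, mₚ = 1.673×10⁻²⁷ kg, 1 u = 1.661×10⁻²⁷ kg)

Acceleration: |q|V = ½mv² ⇒ v = √(2|q|V/m) = √(2·1.602×10⁻¹⁹·3660/1.673×10⁻²⁷) ≈ 8.372×10⁵ m/s.
In the field: r = mv/(|q|B) = (1.673×10⁻²⁷)(8.372×10⁵)/((1.602×10⁻¹⁹)(0.0651)) ≈ 0.134 m.

r ≈ 0.134 m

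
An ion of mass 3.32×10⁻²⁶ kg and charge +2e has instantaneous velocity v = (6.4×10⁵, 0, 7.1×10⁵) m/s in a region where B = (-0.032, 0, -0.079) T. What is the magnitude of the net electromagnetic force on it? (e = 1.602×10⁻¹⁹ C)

v×B = (0, 2.78×10⁴, 0) N/C.
F = q v×B = (3.204×10⁻¹⁹ C)·(0, 2.78×10⁴, 0) = (0, 8.92×10⁻¹⁵, 0) N.
|F| = 8.92×10⁻¹⁵ N.

|F| ≈ 8.92×10⁻¹⁵ N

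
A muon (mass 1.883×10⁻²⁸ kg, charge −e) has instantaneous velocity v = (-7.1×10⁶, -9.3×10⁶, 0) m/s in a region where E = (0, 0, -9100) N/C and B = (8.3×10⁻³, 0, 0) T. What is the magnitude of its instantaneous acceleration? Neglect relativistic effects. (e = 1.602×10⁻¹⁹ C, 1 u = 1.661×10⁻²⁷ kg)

|a| ≈ 5.79×10¹³ m/s²

v×B = (0, 0, 7.72×10⁴) N/C.
E + v×B = (0, 0, 6.81×10⁴) N/C.
F = q(E + v×B) = (−1.602×10⁻¹⁹ C)·(0, 0, 6.81×10⁴) = (0, 0, -1.09×10⁻¹⁴) N.
|a| = |F|/m = 1.091×10⁻¹⁴/1.883×10⁻²⁸ ≈ 5.79×10¹³ m/s².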